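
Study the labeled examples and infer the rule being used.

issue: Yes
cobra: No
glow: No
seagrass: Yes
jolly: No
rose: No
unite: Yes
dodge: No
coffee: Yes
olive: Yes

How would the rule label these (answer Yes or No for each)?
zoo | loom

No, No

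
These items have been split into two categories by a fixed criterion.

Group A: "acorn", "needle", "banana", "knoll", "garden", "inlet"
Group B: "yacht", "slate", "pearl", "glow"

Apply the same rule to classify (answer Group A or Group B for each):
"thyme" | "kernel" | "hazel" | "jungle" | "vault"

Group B, Group A, Group B, Group A, Group B

A rule that fits every label: contains 'n' — true of each 'Group A' example, false of each 'Group B' one.
"thyme" → no 'n' → Group B. "kernel" → has 'n' → Group A. "hazel" → no 'n' → Group B. "jungle" → has 'n' → Group A. "vault" → no 'n' → Group B.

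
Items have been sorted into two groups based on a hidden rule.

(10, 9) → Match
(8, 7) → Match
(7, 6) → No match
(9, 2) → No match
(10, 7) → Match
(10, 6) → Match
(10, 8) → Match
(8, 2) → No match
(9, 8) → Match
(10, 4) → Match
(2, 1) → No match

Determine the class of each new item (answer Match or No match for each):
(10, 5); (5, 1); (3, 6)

The distinguishing property — sum ≥ 14 — holds for all the 'Match' cases and none of the 'No match' cases.
(10, 5) → 10+5 = 15 → Match.
(5, 1) → 5+1 = 6 → No match.
(3, 6) → 3+6 = 9 → No match.

Match, No match, No match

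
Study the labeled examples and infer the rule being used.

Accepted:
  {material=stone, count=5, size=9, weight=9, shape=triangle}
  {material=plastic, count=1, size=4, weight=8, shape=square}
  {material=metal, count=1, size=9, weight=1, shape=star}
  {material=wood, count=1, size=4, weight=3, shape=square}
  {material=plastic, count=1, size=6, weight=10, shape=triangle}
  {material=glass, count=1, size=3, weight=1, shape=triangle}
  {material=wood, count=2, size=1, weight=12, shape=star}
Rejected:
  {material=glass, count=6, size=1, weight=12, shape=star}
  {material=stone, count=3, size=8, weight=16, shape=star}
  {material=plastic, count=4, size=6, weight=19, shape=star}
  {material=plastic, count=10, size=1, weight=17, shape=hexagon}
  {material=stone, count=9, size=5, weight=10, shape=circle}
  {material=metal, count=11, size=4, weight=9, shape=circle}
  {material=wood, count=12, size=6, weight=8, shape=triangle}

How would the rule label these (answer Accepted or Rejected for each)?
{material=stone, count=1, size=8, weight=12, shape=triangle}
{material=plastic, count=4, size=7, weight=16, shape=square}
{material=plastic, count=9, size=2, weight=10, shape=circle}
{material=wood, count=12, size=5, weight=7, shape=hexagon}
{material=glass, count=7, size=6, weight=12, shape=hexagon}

One predicate separates the groups cleanly: count ≤ 5 AND weight ≤ 12.

Accepted, Rejected, Rejected, Rejected, Rejected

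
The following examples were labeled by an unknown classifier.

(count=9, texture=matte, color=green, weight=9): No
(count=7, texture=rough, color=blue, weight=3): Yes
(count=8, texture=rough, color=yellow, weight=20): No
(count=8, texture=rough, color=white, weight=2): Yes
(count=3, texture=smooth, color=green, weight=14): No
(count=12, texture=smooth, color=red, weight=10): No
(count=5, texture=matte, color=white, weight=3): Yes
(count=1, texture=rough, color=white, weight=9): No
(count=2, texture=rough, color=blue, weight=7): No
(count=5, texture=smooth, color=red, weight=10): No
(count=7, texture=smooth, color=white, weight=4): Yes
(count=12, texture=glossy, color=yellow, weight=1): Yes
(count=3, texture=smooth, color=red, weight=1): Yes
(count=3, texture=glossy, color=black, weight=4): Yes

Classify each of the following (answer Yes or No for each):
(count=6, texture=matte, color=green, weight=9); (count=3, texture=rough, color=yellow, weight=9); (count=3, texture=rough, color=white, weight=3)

No, No, Yes

The rule appears to be: weight ≤ 4.
(count=6, texture=matte, color=green, weight=9): weight = 9 — does not pass, so No.
(count=3, texture=rough, color=yellow, weight=9): weight = 9 — does not pass, so No.
(count=3, texture=rough, color=white, weight=3): weight = 3 — meets the rule, so Yes.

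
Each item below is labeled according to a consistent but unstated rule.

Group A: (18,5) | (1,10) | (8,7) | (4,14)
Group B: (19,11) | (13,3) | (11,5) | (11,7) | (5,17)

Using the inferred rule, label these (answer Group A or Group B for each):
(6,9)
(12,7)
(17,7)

Group A, Group A, Group B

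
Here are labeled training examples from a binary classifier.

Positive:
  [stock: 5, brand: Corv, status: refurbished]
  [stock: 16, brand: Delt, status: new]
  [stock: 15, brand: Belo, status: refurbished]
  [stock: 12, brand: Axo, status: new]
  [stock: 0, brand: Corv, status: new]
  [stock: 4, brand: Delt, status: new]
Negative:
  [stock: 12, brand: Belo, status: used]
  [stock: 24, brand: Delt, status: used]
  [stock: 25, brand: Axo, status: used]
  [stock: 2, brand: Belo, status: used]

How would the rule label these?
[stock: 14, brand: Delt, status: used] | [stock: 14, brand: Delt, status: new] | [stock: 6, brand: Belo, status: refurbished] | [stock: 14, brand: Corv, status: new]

Negative, Positive, Positive, Positive

The distinguishing property — status is not used — holds for all the 'Positive' cases and none of the 'Negative' cases.
[stock: 14, brand: Delt, status: used]: Negative (status is used).
[stock: 14, brand: Delt, status: new]: Positive (status is new).
[stock: 6, brand: Belo, status: refurbished]: Positive (status is refurbished).
[stock: 14, brand: Corv, status: new]: Positive (status is new).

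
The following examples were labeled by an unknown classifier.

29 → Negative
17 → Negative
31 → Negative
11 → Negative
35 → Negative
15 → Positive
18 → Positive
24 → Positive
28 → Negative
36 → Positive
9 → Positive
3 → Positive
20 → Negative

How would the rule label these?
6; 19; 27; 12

Positive, Negative, Positive, Positive

Rule: multiple of 3. This holds for each 'Positive' example and fails for each 'Negative' one.
6 — 6 = 3·2, hence Positive. 19 — 19 = 3·6 + 1, hence Negative. 27 — 27 = 3·9, hence Positive. 12 — 12 = 3·4, hence Positive.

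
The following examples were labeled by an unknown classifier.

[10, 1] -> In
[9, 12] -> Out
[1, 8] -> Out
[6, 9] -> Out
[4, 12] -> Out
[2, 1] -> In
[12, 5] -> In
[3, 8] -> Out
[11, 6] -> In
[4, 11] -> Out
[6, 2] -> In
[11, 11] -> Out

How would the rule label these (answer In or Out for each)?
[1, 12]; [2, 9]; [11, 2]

Out, Out, In

The rule appears to be: first > second.
Out: [1, 12], since 1 < 12. Out: [2, 9], since 2 < 9. In: [11, 2], since 11 > 2.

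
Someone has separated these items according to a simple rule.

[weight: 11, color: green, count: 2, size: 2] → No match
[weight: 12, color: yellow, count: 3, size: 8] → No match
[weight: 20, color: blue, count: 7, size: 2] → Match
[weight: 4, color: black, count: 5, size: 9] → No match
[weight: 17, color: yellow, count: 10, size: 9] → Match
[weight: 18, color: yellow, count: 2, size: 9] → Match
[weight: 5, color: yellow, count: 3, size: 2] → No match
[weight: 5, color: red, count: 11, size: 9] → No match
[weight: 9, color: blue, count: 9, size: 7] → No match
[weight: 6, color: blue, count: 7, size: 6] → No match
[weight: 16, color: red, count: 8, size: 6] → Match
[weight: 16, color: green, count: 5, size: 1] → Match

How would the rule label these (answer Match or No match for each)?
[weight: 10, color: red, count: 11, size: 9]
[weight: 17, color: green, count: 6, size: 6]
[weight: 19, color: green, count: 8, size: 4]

No match, Match, Match

The rule appears to be: weight ≥ 16.
No match: [weight: 10, color: red, count: 11, size: 9], since weight = 10. Match: [weight: 17, color: green, count: 6, size: 6], since weight = 17. Match: [weight: 19, color: green, count: 8, size: 4], since weight = 19.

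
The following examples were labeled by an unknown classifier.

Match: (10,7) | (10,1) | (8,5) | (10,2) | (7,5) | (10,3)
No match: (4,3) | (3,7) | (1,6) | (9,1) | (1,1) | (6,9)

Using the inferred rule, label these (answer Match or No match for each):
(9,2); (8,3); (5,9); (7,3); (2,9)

The distinguishing property — first > second AND sum ≥ 11 — holds for all the 'Match' cases and none of the 'No match' cases.
(9,2): 9 > 2, 9+2 = 11 — fits, so Match.
(8,3): 8 > 3, 8+3 = 11 — fits, so Match.
(5,9): 5 < 9, 5+9 = 14 — fails the rule, so No match.
(7,3): 7 > 3, 7+3 = 10 — fails the rule, so No match.
(2,9): 2 < 9, 2+9 = 11 — fails the rule, so No match.

Match, Match, No match, No match, No match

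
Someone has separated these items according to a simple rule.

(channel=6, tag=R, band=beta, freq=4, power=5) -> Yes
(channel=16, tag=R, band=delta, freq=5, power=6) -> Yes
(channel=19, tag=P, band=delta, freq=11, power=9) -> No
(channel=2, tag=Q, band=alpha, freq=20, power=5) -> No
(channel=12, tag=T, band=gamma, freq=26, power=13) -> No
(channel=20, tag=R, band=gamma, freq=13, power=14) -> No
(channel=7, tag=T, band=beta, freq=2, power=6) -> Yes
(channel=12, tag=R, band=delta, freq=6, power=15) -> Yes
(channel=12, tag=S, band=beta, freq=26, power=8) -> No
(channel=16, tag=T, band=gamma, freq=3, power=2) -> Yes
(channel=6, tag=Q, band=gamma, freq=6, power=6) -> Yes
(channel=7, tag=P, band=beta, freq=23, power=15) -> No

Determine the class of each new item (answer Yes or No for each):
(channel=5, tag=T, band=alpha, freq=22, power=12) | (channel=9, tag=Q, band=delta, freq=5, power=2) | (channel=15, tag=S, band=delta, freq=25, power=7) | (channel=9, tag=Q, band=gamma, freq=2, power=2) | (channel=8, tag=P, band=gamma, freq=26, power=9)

No, Yes, No, Yes, No

The simplest hypothesis consistent with all the labels is: freq ≤ 6.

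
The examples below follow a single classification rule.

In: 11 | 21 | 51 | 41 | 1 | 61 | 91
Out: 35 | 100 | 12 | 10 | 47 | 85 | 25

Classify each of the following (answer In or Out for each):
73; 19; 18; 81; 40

All 'In' examples share one property — ends in digit 1 — and every 'Out' example lacks it.
73 — last digit 3, hence Out. 19 — last digit 9, hence Out. 18 — last digit 8, hence Out. 81 — last digit 1, hence In. 40 — last digit 0, hence Out.

Out, Out, Out, In, Out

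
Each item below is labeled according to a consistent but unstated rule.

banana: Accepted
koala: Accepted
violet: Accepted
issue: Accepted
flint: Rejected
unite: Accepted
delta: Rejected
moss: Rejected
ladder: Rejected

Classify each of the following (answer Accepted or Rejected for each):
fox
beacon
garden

A rule that fits every label: has ≥ 3 vowels — true of each 'Accepted' example, false of each 'Rejected' one.

Rejected, Accepted, Rejected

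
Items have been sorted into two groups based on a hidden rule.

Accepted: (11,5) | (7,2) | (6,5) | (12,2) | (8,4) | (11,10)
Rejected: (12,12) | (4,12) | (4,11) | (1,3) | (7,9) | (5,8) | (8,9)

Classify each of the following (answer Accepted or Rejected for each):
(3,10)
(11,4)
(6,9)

Rejected, Accepted, Rejected

The pattern is that an item is 'Accepted' exactly when: first > second.
(3,10) — 3 < 10, hence Rejected. (11,4) — 11 > 4, hence Accepted. (6,9) — 6 < 9, hence Rejected.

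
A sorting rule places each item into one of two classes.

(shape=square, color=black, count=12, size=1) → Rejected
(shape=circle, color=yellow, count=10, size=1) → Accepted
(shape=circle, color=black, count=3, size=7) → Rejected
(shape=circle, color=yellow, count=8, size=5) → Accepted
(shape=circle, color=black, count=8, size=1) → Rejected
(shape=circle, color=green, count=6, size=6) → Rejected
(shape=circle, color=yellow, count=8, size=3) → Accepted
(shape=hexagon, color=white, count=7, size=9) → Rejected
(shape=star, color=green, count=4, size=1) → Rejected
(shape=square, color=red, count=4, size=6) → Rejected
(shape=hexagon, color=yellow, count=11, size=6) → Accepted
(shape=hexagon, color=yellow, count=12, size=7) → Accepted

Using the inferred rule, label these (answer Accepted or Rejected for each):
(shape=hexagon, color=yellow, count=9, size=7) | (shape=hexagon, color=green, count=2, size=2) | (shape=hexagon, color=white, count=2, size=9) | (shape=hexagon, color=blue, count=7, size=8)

The pattern is that an item is 'Accepted' exactly when: color is yellow.
(shape=hexagon, color=yellow, count=9, size=7): Accepted (color is yellow). (shape=hexagon, color=green, count=2, size=2): Rejected (color is green). (shape=hexagon, color=white, count=2, size=9): Rejected (color is white). (shape=hexagon, color=blue, count=7, size=8): Rejected (color is blue).

Accepted, Rejected, Rejected, Rejected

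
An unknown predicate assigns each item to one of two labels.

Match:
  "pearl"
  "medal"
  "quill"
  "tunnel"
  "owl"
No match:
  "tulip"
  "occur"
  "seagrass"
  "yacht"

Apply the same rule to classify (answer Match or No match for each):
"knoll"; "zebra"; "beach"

The classifier is using: ends with 'l'.
"knoll": ends with 'l' — meets the rule, so Match.
"zebra": ends with 'a' — does not pass, so No match.
"beach": ends with 'h' — does not pass, so No match.

Match, No match, No match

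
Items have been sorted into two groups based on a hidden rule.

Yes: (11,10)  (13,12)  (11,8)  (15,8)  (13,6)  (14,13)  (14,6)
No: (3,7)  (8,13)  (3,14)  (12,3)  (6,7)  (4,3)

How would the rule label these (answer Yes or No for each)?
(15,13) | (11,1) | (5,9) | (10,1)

Yes, No, No, No

One predicate separates the groups cleanly: first > second AND sum ≥ 17.
Yes: (15,13), since 15 > 13, 15+13 = 28.
No: (11,1), since 11 > 1, 11+1 = 12.
No: (5,9), since 5 < 9, 5+9 = 14.
No: (10,1), since 10 > 1, 10+1 = 11.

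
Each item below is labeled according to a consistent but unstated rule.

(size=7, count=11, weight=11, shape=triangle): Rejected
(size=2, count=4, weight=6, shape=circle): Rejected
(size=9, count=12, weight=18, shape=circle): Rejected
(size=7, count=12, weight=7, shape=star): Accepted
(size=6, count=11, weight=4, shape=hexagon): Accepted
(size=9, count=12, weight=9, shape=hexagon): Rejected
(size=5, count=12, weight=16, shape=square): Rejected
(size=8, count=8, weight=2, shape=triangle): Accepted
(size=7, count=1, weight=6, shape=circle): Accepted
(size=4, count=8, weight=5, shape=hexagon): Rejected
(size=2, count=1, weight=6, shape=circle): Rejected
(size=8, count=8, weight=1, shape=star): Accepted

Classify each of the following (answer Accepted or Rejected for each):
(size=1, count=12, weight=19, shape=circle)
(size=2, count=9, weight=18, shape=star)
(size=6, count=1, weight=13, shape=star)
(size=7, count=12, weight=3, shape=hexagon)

Rejected, Rejected, Rejected, Accepted

All 'Accepted' examples share one property — size ≥ 5 AND weight ≤ 7 — and every 'Rejected' example lacks it.
(size=1, count=12, weight=19, shape=circle): size = 1, weight = 19, doesn't match → Rejected.
(size=2, count=9, weight=18, shape=star): size = 2, weight = 18, doesn't match → Rejected.
(size=6, count=1, weight=13, shape=star): size = 6, weight = 13, doesn't match → Rejected.
(size=7, count=12, weight=3, shape=hexagon): size = 7, weight = 3, satisfies this → Accepted.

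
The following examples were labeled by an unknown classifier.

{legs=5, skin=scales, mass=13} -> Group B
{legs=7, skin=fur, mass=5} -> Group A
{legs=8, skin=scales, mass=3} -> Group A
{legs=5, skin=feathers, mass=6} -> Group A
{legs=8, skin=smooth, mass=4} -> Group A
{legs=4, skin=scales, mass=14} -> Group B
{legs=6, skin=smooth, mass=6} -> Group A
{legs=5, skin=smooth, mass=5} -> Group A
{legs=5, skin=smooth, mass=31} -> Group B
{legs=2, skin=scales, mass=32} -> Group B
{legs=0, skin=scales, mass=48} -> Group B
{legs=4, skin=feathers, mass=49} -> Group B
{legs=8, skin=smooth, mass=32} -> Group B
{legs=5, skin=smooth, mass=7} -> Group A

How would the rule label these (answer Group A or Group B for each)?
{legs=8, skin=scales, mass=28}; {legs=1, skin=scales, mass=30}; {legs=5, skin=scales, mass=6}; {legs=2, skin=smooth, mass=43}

The distinguishing property — mass ≤ 7 — holds for all the 'Group A' cases and none of the 'Group B' cases.
{legs=8, skin=scales, mass=28}: mass = 28, does not pass → Group B.
{legs=1, skin=scales, mass=30}: mass = 30, does not pass → Group B.
{legs=5, skin=scales, mass=6}: mass = 6, meets the rule → Group A.
{legs=2, skin=smooth, mass=43}: mass = 43, does not pass → Group B.

Group B, Group B, Group A, Group B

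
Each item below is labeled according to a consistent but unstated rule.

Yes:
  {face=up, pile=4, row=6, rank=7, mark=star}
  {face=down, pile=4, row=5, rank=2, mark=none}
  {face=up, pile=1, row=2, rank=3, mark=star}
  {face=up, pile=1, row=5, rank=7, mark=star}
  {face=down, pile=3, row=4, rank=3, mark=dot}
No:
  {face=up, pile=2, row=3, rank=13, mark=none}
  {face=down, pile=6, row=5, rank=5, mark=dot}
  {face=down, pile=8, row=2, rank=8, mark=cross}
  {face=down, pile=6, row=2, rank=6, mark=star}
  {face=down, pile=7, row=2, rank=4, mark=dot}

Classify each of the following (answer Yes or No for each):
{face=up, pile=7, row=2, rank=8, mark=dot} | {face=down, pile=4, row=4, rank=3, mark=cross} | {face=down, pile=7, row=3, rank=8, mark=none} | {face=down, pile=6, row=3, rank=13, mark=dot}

No, Yes, No, No

One predicate separates the groups cleanly: rank ≤ 7 AND pile ≤ 4.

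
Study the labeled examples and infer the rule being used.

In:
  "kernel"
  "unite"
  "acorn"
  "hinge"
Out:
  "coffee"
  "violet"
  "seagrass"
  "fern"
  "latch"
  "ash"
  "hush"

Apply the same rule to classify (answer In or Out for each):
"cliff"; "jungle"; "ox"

Out, In, Out

Rule: length ≥ 5 AND contains 'n'. This holds for each 'In' example and fails for each 'Out' one.
"cliff": length 5, no 'n', fails this test → Out.
"jungle": length 6, has 'n', matches → In.
"ox": length 2, no 'n', fails this test → Out.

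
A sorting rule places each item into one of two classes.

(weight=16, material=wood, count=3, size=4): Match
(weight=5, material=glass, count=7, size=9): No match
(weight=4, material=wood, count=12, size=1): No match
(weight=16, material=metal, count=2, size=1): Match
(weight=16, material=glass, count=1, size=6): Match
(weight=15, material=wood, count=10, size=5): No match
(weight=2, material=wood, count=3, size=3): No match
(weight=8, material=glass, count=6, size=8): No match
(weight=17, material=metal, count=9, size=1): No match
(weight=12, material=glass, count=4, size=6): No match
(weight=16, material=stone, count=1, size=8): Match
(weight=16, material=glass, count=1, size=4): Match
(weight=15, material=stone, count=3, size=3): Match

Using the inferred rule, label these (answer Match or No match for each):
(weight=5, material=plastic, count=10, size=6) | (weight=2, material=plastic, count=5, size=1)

No match, No match

'Match' ⟺ weight ≥ 4 AND count ≤ 3.
(weight=5, material=plastic, count=10, size=6) — weight = 5, count = 10, hence No match. (weight=2, material=plastic, count=5, size=1) — weight = 2, count = 5, hence No match.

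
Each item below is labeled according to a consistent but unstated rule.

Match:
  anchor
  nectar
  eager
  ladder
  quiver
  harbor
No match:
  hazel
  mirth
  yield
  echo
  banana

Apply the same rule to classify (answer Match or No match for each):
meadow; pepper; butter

Looking at the examples, the only property every 'Match' case has and every 'No match' case lacks is: ends with 'r'.
meadow → ends with 'w' → No match. pepper → ends with 'r' → Match. butter → ends with 'r' → Match.

No match, Match, Match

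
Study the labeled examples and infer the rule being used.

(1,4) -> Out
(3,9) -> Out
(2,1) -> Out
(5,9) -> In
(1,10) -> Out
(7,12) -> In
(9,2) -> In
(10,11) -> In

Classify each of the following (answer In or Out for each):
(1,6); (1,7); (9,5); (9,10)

Out, Out, In, In

All 'In' examples share one property — first ≥ 4 — and every 'Out' example lacks it.
Out: (1,6), since first 1. Out: (1,7), since first 1. In: (9,5), since first 9. In: (9,10), since first 9.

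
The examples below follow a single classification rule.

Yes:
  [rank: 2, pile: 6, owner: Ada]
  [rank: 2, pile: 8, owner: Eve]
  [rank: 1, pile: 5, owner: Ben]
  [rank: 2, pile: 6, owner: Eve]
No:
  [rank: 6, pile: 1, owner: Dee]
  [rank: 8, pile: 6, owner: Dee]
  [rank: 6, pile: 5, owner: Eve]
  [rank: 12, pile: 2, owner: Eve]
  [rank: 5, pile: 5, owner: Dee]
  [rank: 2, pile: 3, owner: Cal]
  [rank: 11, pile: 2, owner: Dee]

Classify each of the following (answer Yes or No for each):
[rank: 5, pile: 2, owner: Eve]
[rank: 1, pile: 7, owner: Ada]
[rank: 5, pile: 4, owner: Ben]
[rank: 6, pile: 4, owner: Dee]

The rule appears to be: pile ≥ 5 AND rank ≤ 2.
[rank: 5, pile: 2, owner: Eve] → pile = 2, rank = 5 → No.
[rank: 1, pile: 7, owner: Ada] → pile = 7, rank = 1 → Yes.
[rank: 5, pile: 4, owner: Ben] → pile = 4, rank = 5 → No.
[rank: 6, pile: 4, owner: Dee] → pile = 4, rank = 6 → No.

No, Yes, No, No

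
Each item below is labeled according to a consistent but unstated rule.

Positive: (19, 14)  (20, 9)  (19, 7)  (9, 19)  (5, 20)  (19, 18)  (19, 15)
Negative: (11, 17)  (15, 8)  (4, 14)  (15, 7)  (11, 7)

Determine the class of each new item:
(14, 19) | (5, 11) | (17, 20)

Rule: max ≥ 18. This holds for each 'Positive' example and fails for each 'Negative' one.

Positive, Negative, Positive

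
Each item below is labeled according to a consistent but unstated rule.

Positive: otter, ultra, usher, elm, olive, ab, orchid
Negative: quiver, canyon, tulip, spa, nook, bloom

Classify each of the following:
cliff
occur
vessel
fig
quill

Negative, Positive, Negative, Negative, Negative

The distinguishing property — starts with a vowel — holds for all the 'Positive' cases and none of the 'Negative' cases.
cliff → starts with 'c' → Negative.
occur → starts with 'o' → Positive.
vessel → starts with 'v' → Negative.
fig → starts with 'f' → Negative.
quill → starts with 'q' → Negative.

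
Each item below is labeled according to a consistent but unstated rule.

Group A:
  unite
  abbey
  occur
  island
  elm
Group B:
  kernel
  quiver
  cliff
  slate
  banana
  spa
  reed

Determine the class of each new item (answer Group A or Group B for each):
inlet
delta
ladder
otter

Looking at the examples, the only property every 'Group A' case has and every 'Group B' case lacks is: starts with a vowel.

Group A, Group B, Group B, Group A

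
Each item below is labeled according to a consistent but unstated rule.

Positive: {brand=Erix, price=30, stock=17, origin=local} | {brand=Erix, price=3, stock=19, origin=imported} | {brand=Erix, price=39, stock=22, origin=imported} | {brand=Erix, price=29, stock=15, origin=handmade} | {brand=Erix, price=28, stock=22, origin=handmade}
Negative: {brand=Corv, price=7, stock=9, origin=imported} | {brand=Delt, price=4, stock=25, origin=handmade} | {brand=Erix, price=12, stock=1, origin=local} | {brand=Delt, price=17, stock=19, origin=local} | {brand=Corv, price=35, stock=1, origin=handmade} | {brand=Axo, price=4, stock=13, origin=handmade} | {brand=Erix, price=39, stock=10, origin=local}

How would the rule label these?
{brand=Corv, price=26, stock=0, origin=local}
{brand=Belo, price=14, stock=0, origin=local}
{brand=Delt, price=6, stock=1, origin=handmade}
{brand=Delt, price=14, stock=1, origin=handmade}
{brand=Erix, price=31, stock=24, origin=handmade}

The simplest hypothesis consistent with all the labels is: brand is Erix AND stock ≥ 13.
{brand=Corv, price=26, stock=0, origin=local}: brand is Corv, stock = 0, doesn't qualify → Negative. {brand=Belo, price=14, stock=0, origin=local}: brand is Belo, stock = 0, doesn't qualify → Negative. {brand=Delt, price=6, stock=1, origin=handmade}: brand is Delt, stock = 1, doesn't qualify → Negative. {brand=Delt, price=14, stock=1, origin=handmade}: brand is Delt, stock = 1, doesn't qualify → Negative. {brand=Erix, price=31, stock=24, origin=handmade}: brand is Erix, stock = 24, checks out → Positive.

Negative, Negative, Negative, Negative, Positive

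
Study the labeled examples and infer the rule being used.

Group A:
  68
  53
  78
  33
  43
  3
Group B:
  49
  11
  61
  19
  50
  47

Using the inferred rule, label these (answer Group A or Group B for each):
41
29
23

Group B, Group B, Group A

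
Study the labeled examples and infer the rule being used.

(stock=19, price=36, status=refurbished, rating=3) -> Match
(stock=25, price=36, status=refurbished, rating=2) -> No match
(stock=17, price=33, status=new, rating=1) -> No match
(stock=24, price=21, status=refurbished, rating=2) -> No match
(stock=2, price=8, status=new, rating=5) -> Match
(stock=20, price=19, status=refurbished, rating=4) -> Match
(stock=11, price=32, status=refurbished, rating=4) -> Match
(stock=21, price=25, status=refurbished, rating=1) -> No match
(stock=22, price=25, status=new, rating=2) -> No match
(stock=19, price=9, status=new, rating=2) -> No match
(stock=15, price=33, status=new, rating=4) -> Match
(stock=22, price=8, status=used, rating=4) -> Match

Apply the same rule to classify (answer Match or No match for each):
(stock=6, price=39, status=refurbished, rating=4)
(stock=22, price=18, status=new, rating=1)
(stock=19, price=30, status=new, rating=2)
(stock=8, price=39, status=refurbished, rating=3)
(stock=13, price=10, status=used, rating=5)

The common property of the 'Match' items is: rating ≥ 3. No 'No match' item has it.
(stock=6, price=39, status=refurbished, rating=4): rating = 4, has this property → Match. (stock=22, price=18, status=new, rating=1): rating = 1, does not fit → No match. (stock=19, price=30, status=new, rating=2): rating = 2, does not fit → No match. (stock=8, price=39, status=refurbished, rating=3): rating = 3, has this property → Match. (stock=13, price=10, status=used, rating=5): rating = 5, has this property → Match.

Match, No match, No match, Match, Match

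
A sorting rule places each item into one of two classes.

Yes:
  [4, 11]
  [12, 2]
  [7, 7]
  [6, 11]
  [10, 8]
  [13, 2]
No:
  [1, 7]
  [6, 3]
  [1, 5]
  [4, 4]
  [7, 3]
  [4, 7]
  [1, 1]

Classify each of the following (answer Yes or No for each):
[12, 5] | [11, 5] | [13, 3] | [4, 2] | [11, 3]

Yes, Yes, Yes, No, Yes

The distinguishing property — sum ≥ 14 — holds for all the 'Yes' cases and none of the 'No' cases.
Yes: [12, 5], since 12+5 = 17.
Yes: [11, 5], since 11+5 = 16.
Yes: [13, 3], since 13+3 = 16.
No: [4, 2], since 4+2 = 6.
Yes: [11, 3], since 11+3 = 14.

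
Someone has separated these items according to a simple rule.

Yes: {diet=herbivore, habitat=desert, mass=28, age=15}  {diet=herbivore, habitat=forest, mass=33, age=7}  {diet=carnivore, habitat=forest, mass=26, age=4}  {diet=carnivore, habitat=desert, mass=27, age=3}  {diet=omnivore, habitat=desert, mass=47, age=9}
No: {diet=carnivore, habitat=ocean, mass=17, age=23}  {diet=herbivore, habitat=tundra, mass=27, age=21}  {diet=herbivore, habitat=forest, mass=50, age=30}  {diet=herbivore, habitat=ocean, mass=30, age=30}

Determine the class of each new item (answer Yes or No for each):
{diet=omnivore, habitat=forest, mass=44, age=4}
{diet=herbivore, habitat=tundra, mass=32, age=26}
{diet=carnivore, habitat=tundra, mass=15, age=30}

One predicate separates the groups cleanly: age ≤ 15.

Yes, No, No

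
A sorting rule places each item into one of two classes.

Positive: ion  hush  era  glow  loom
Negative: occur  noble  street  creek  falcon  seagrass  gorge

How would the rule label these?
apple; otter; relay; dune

All 'Positive' examples share one property — length ≤ 4 — and every 'Negative' example lacks it.

Negative, Negative, Negative, Positive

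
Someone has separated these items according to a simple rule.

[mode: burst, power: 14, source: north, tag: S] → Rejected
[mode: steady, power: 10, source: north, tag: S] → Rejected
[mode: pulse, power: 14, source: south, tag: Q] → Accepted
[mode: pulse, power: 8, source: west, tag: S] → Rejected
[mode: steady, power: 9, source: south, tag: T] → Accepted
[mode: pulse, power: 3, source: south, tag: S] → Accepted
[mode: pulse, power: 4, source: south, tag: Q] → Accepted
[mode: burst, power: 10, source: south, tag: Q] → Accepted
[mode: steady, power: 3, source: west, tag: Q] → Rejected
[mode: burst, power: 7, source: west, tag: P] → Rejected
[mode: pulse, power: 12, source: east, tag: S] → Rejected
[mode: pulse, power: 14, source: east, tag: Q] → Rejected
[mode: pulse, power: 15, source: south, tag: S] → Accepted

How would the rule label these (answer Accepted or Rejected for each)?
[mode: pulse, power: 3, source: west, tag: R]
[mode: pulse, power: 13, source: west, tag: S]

Rejected, Rejected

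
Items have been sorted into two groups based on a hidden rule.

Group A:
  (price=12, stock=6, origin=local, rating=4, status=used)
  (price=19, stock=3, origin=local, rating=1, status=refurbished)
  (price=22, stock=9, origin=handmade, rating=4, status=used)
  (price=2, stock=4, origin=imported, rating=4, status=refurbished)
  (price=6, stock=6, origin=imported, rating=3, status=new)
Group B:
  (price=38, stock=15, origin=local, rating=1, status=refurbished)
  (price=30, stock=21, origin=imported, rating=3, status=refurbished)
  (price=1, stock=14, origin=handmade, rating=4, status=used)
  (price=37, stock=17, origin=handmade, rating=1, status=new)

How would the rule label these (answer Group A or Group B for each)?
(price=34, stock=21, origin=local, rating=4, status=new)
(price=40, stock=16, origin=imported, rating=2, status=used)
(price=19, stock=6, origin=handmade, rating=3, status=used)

Group B, Group B, Group A

Rule: stock ≤ 9. This holds for each 'Group A' example and fails for each 'Group B' one.
(price=34, stock=21, origin=local, rating=4, status=new): Group B (stock = 21).
(price=40, stock=16, origin=imported, rating=2, status=used): Group B (stock = 16).
(price=19, stock=6, origin=handmade, rating=3, status=used): Group A (stock = 6).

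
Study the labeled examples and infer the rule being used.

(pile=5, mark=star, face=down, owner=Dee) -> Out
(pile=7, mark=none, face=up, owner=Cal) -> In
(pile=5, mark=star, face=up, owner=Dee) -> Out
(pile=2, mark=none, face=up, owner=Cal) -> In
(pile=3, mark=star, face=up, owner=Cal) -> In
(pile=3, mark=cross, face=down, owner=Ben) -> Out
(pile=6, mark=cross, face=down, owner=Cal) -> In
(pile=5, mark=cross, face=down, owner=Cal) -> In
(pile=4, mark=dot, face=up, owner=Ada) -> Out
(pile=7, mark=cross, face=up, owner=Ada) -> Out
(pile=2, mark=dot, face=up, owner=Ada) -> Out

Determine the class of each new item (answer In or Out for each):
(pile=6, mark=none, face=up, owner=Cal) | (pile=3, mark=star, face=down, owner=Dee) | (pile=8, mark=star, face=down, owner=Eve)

Looking at the examples, the only property every 'In' case has and every 'Out' case lacks is: owner is Cal.
(pile=6, mark=none, face=up, owner=Cal) — owner is Cal, hence In.
(pile=3, mark=star, face=down, owner=Dee) — owner is Dee, hence Out.
(pile=8, mark=star, face=down, owner=Eve) — owner is Eve, hence Out.

In, Out, Out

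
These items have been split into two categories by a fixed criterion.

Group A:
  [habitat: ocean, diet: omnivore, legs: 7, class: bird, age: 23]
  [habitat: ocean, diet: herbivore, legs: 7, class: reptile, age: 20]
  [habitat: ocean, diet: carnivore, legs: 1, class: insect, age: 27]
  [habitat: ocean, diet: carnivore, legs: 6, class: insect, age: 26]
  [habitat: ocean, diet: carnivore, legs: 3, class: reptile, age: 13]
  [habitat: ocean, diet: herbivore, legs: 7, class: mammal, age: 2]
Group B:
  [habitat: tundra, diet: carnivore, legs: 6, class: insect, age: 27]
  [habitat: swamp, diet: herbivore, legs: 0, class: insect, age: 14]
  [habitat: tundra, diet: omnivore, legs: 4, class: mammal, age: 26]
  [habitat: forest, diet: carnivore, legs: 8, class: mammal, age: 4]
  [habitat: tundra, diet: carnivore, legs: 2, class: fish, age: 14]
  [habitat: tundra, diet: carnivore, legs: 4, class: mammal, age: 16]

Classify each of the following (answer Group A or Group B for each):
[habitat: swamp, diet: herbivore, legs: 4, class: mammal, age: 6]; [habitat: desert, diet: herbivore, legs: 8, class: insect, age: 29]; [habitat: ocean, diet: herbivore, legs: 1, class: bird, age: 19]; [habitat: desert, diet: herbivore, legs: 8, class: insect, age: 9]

Group B, Group B, Group A, Group B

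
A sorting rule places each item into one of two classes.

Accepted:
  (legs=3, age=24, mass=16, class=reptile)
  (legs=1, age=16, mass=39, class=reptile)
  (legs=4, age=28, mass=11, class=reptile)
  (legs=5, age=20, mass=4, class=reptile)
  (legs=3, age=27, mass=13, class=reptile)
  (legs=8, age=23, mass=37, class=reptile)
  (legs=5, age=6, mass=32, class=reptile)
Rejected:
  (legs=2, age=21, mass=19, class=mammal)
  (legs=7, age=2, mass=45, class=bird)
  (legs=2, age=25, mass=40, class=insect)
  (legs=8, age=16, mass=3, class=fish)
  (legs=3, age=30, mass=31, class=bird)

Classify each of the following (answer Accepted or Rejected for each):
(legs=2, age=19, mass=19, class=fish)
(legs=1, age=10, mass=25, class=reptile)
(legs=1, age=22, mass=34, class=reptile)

Rejected, Accepted, Accepted

Looking at the examples, the only property every 'Accepted' case has and every 'Rejected' case lacks is: class is reptile.
Rejected: (legs=2, age=19, mass=19, class=fish), since class is fish. Accepted: (legs=1, age=10, mass=25, class=reptile), since class is reptile. Accepted: (legs=1, age=22, mass=34, class=reptile), since class is reptile.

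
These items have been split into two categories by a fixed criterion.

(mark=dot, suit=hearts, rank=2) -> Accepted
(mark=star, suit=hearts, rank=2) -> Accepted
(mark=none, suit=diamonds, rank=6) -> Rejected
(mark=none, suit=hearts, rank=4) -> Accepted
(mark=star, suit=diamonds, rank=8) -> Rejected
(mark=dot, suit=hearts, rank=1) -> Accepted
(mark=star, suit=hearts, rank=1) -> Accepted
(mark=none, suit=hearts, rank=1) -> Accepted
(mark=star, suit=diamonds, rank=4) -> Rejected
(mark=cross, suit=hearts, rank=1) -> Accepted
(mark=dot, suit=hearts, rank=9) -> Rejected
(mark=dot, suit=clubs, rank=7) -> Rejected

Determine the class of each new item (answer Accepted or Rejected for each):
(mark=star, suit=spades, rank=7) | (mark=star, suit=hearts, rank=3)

'Accepted' ⟺ suit is hearts AND rank ≤ 4.
Rejected: (mark=star, suit=spades, rank=7), since suit is spades, rank = 7. Accepted: (mark=star, suit=hearts, rank=3), since suit is hearts, rank = 3.

Rejected, Accepted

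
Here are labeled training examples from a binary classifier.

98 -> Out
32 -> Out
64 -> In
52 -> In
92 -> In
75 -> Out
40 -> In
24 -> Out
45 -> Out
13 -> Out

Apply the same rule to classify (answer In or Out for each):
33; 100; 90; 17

The rule appears to be: multiple of 4 AND at least 40.
33 — 33 = 4·8 + 1, 33 < 40, hence Out.
100 — 100 = 4·25, 100 ≥ 40, hence In.
90 — 90 = 4·22 + 2, 90 ≥ 40, hence Out.
17 — 17 = 4·4 + 1, 17 < 40, hence Out.

Out, In, Out, Out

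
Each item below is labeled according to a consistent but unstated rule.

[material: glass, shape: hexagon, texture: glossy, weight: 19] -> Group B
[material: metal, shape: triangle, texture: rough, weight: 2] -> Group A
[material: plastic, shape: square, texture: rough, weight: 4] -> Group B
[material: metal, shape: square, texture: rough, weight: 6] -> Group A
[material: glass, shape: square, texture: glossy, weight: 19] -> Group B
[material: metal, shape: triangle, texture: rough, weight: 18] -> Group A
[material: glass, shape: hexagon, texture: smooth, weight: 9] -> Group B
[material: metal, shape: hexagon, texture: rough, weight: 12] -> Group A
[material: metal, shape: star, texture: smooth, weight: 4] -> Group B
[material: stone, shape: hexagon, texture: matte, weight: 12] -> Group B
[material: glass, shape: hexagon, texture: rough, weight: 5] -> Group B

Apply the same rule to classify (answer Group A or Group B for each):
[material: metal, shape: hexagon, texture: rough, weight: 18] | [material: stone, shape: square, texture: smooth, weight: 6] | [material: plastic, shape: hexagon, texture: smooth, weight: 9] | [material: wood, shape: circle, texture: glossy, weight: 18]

A rule that fits every label: texture is rough AND material is metal — true of each 'Group A' example, false of each 'Group B' one.
[material: metal, shape: hexagon, texture: rough, weight: 18] → texture is rough, material is metal → Group A. [material: stone, shape: square, texture: smooth, weight: 6] → texture is smooth, material is stone → Group B. [material: plastic, shape: hexagon, texture: smooth, weight: 9] → texture is smooth, material is plastic → Group B. [material: wood, shape: circle, texture: glossy, weight: 18] → texture is glossy, material is wood → Group B.

Group A, Group B, Group B, Group B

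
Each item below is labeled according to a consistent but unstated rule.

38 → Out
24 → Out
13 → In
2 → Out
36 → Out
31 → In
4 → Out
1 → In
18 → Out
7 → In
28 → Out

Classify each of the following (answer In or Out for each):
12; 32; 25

Out, Out, In

The simplest hypothesis consistent with all the labels is: odd.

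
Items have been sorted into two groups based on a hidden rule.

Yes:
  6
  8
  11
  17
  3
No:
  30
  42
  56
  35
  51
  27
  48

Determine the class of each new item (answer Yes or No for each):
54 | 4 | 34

The rule appears to be: at most 17.
54: 54 > 17 — does not satisfy this, so No. 4: 4 ≤ 17 — fits, so Yes. 34: 34 > 17 — does not satisfy this, so No.

No, Yes, No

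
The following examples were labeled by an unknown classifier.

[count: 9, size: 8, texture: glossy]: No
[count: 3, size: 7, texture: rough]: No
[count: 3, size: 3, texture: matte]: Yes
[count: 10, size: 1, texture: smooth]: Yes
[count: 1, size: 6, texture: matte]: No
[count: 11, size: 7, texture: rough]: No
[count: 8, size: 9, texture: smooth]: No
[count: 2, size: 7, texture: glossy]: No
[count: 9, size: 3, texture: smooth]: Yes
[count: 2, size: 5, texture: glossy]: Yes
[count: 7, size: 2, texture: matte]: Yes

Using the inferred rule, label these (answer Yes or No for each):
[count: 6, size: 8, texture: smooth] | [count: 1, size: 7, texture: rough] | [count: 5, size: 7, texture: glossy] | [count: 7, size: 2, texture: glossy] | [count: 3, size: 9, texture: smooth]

No, No, No, Yes, No

The simplest hypothesis consistent with all the labels is: size ≤ 5.
[count: 6, size: 8, texture: smooth]: No (size = 8).
[count: 1, size: 7, texture: rough]: No (size = 7).
[count: 5, size: 7, texture: glossy]: No (size = 7).
[count: 7, size: 2, texture: glossy]: Yes (size = 2).
[count: 3, size: 9, texture: smooth]: No (size = 9).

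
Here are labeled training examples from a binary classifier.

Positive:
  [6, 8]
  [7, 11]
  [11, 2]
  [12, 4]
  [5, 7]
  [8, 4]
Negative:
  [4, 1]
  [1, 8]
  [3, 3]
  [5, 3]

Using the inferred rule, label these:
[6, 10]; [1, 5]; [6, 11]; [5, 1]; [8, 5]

Positive, Negative, Positive, Negative, Positive

The pattern is that an item is 'Positive' exactly when: sum ≥ 12.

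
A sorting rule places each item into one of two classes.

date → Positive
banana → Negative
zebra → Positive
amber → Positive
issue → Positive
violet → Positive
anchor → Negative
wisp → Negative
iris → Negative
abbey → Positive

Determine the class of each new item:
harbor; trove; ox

All 'Positive' examples share one property — contains 'e' — and every 'Negative' example lacks it.
Negative: harbor, since no 'e'. Positive: trove, since has 'e'. Negative: ox, since no 'e'.

Negative, Positive, Negative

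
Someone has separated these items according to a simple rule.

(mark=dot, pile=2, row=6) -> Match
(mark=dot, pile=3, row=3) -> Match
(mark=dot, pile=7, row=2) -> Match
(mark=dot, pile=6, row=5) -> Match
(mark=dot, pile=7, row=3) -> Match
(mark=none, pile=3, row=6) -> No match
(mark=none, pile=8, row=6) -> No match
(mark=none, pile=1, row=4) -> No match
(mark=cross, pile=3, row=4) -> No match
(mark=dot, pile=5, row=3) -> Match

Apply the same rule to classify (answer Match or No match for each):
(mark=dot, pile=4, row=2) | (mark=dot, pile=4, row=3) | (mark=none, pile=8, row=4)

The simplest hypothesis consistent with all the labels is: mark is dot.

Match, Match, No match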